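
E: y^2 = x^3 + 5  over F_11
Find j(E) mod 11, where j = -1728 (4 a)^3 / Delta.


Delta = -16(4 a^3 + 27 b^2) mod 11 = 2
-1728 * (4 a)^3 = -1728 * (4*0)^3 mod 11 = 0
j = 0 * 2^(-1) mod 11 = 0

j = 0 (mod 11)


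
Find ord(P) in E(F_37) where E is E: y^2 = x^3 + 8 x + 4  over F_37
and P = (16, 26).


Compute successive multiples of P until we hit O:
  1P = (16, 26)
  2P = (30, 7)
  3P = (7, 12)
  4P = (5, 24)
  5P = (9, 19)
  6P = (13, 14)
  7P = (24, 16)
  8P = (24, 21)
  ... (continuing to 15P)
  15P = O

ord(P) = 15


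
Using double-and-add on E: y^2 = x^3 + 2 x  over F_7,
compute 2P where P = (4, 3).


k = 2 = 10_2 (binary, LSB first: 01)
Double-and-add from P = (4, 3):
  bit 0 = 0: acc unchanged = O
  bit 1 = 1: acc = O + (0, 0) = (0, 0)

2P = (0, 0)


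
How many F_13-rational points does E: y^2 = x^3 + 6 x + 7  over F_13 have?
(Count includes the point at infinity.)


For each x in F_13, count y with y^2 = x^3 + 6 x + 7 mod 13:
  x = 1: RHS = 1, y in [1, 12]  -> 2 point(s)
  x = 2: RHS = 1, y in [1, 12]  -> 2 point(s)
  x = 3: RHS = 0, y in [0]  -> 1 point(s)
  x = 4: RHS = 4, y in [2, 11]  -> 2 point(s)
  x = 6: RHS = 12, y in [5, 8]  -> 2 point(s)
  x = 9: RHS = 10, y in [6, 7]  -> 2 point(s)
  x = 10: RHS = 1, y in [1, 12]  -> 2 point(s)
  x = 11: RHS = 0, y in [0]  -> 1 point(s)
  x = 12: RHS = 0, y in [0]  -> 1 point(s)
Affine points: 15. Add the point at infinity: total = 16.

#E(F_13) = 16


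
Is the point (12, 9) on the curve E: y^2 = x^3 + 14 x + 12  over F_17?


Check whether y^2 = x^3 + 14 x + 12 (mod 17) for (x, y) = (12, 9).
LHS: y^2 = 9^2 mod 17 = 13
RHS: x^3 + 14 x + 12 = 12^3 + 14*12 + 12 mod 17 = 4
LHS != RHS

No, not on the curve


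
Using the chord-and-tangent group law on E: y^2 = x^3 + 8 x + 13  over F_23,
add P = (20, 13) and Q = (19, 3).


P != Q, so use the chord formula.
s = (y2 - y1) / (x2 - x1) = (13) / (22) mod 23 = 10
x3 = s^2 - x1 - x2 mod 23 = 10^2 - 20 - 19 = 15
y3 = s (x1 - x3) - y1 mod 23 = 10 * (20 - 15) - 13 = 14

P + Q = (15, 14)


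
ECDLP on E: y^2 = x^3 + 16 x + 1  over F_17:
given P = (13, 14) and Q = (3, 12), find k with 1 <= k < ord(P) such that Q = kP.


Enumerate multiples of P until we hit Q = (3, 12):
  1P = (13, 14)
  2P = (16, 1)
  3P = (3, 5)
  4P = (3, 12)
Match found at i = 4.

k = 4


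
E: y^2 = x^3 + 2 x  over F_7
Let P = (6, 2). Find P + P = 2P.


Doubling: s = (3 x1^2 + a) / (2 y1)
s = (3*6^2 + 2) / (2*2) mod 7 = 3
x3 = s^2 - 2 x1 mod 7 = 3^2 - 2*6 = 4
y3 = s (x1 - x3) - y1 mod 7 = 3 * (6 - 4) - 2 = 4

2P = (4, 4)


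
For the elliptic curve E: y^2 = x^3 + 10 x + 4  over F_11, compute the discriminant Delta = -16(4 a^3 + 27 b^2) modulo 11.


4 a^3 + 27 b^2 = 4*10^3 + 27*4^2 = 4000 + 432 = 4432
Delta = -16 * (4432) = -70912
Delta mod 11 = 5

Delta = 5 (mod 11)


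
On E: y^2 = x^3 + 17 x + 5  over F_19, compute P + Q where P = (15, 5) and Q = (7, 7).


P != Q, so use the chord formula.
s = (y2 - y1) / (x2 - x1) = (2) / (11) mod 19 = 14
x3 = s^2 - x1 - x2 mod 19 = 14^2 - 15 - 7 = 3
y3 = s (x1 - x3) - y1 mod 19 = 14 * (15 - 3) - 5 = 11

P + Q = (3, 11)


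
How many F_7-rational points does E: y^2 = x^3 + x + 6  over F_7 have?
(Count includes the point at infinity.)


For each x in F_7, count y with y^2 = x^3 + 1 x + 6 mod 7:
  x = 1: RHS = 1, y in [1, 6]  -> 2 point(s)
  x = 2: RHS = 2, y in [3, 4]  -> 2 point(s)
  x = 3: RHS = 1, y in [1, 6]  -> 2 point(s)
  x = 4: RHS = 4, y in [2, 5]  -> 2 point(s)
  x = 6: RHS = 4, y in [2, 5]  -> 2 point(s)
Affine points: 10. Add the point at infinity: total = 11.

#E(F_7) = 11


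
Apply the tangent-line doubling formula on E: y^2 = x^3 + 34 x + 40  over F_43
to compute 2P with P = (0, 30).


Doubling: s = (3 x1^2 + a) / (2 y1)
s = (3*0^2 + 34) / (2*30) mod 43 = 2
x3 = s^2 - 2 x1 mod 43 = 2^2 - 2*0 = 4
y3 = s (x1 - x3) - y1 mod 43 = 2 * (0 - 4) - 30 = 5

2P = (4, 5)


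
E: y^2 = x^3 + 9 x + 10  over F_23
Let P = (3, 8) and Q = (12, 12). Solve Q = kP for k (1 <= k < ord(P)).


Enumerate multiples of P until we hit Q = (12, 12):
  1P = (3, 8)
  2P = (12, 12)
Match found at i = 2.

k = 2


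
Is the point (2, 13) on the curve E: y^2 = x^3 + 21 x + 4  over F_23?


Check whether y^2 = x^3 + 21 x + 4 (mod 23) for (x, y) = (2, 13).
LHS: y^2 = 13^2 mod 23 = 8
RHS: x^3 + 21 x + 4 = 2^3 + 21*2 + 4 mod 23 = 8
LHS = RHS

Yes, on the curve


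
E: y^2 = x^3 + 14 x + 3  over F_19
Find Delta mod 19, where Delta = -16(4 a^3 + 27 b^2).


4 a^3 + 27 b^2 = 4*14^3 + 27*3^2 = 10976 + 243 = 11219
Delta = -16 * (11219) = -179504
Delta mod 19 = 8

Delta = 8 (mod 19)


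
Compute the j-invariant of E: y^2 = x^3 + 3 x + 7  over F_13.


Delta = -16(4 a^3 + 27 b^2) mod 13 = 10
-1728 * (4 a)^3 = -1728 * (4*3)^3 mod 13 = 12
j = 12 * 10^(-1) mod 13 = 9

j = 9 (mod 13)


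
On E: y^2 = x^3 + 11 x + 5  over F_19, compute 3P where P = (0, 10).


k = 3 = 11_2 (binary, LSB first: 11)
Double-and-add from P = (0, 10):
  bit 0 = 1: acc = O + (0, 10) = (0, 10)
  bit 1 = 1: acc = (0, 10) + (7, 8) = (2, 15)

3P = (2, 15)


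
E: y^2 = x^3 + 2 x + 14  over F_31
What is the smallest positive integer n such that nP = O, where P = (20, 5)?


Compute successive multiples of P until we hit O:
  1P = (20, 5)
  2P = (29, 23)
  3P = (17, 1)
  4P = (13, 25)
  5P = (3, 4)
  6P = (5, 5)
  7P = (6, 26)
  8P = (15, 3)
  ... (continuing to 23P)
  23P = O

ord(P) = 23


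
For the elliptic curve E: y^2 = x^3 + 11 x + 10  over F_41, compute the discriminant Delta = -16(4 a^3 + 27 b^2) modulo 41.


4 a^3 + 27 b^2 = 4*11^3 + 27*10^2 = 5324 + 2700 = 8024
Delta = -16 * (8024) = -128384
Delta mod 41 = 28

Delta = 28 (mod 41)


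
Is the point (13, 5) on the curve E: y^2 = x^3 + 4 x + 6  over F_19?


Check whether y^2 = x^3 + 4 x + 6 (mod 19) for (x, y) = (13, 5).
LHS: y^2 = 5^2 mod 19 = 6
RHS: x^3 + 4 x + 6 = 13^3 + 4*13 + 6 mod 19 = 13
LHS != RHS

No, not on the curve


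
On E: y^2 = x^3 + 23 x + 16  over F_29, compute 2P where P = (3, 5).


Doubling: s = (3 x1^2 + a) / (2 y1)
s = (3*3^2 + 23) / (2*5) mod 29 = 5
x3 = s^2 - 2 x1 mod 29 = 5^2 - 2*3 = 19
y3 = s (x1 - x3) - y1 mod 29 = 5 * (3 - 19) - 5 = 2

2P = (19, 2)


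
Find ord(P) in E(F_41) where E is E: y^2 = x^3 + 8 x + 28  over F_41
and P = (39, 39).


Compute successive multiples of P until we hit O:
  1P = (39, 39)
  2P = (29, 34)
  3P = (4, 40)
  4P = (6, 28)
  5P = (28, 33)
  6P = (38, 10)
  7P = (26, 10)
  8P = (13, 19)
  ... (continuing to 31P)
  31P = O

ord(P) = 31


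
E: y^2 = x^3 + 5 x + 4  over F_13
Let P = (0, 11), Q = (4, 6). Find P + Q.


P != Q, so use the chord formula.
s = (y2 - y1) / (x2 - x1) = (8) / (4) mod 13 = 2
x3 = s^2 - x1 - x2 mod 13 = 2^2 - 0 - 4 = 0
y3 = s (x1 - x3) - y1 mod 13 = 2 * (0 - 0) - 11 = 2

P + Q = (0, 2)


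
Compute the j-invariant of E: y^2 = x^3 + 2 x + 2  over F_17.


Delta = -16(4 a^3 + 27 b^2) mod 17 = 4
-1728 * (4 a)^3 = -1728 * (4*2)^3 mod 17 = 12
j = 12 * 4^(-1) mod 17 = 3

j = 3 (mod 17)


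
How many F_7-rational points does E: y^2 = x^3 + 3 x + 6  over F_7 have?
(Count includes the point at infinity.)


For each x in F_7, count y with y^2 = x^3 + 3 x + 6 mod 7:
  x = 3: RHS = 0, y in [0]  -> 1 point(s)
  x = 6: RHS = 2, y in [3, 4]  -> 2 point(s)
Affine points: 3. Add the point at infinity: total = 4.

#E(F_7) = 4


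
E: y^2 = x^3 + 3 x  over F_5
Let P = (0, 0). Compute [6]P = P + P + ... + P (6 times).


k = 6 = 110_2 (binary, LSB first: 011)
Double-and-add from P = (0, 0):
  bit 0 = 0: acc unchanged = O
  bit 1 = 1: acc = O + O = O
  bit 2 = 1: acc = O + O = O

6P = O


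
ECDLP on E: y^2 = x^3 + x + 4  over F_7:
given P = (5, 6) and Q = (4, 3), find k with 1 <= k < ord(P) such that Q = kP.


Enumerate multiples of P until we hit Q = (4, 3):
  1P = (5, 6)
  2P = (6, 4)
  3P = (0, 5)
  4P = (4, 4)
  5P = (2, 0)
  6P = (4, 3)
Match found at i = 6.

k = 6


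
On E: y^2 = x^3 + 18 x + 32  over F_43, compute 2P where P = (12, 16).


Doubling: s = (3 x1^2 + a) / (2 y1)
s = (3*12^2 + 18) / (2*16) mod 43 = 6
x3 = s^2 - 2 x1 mod 43 = 6^2 - 2*12 = 12
y3 = s (x1 - x3) - y1 mod 43 = 6 * (12 - 12) - 16 = 27

2P = (12, 27)


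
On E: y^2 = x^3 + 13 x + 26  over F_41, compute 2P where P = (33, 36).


k = 2 = 10_2 (binary, LSB first: 01)
Double-and-add from P = (33, 36):
  bit 0 = 0: acc unchanged = O
  bit 1 = 1: acc = O + (16, 5) = (16, 5)

2P = (16, 5)


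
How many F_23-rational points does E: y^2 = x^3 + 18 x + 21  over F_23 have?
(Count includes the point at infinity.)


For each x in F_23, count y with y^2 = x^3 + 18 x + 21 mod 23:
  x = 5: RHS = 6, y in [11, 12]  -> 2 point(s)
  x = 6: RHS = 0, y in [0]  -> 1 point(s)
  x = 11: RHS = 9, y in [3, 20]  -> 2 point(s)
  x = 14: RHS = 4, y in [2, 21]  -> 2 point(s)
  x = 15: RHS = 9, y in [3, 20]  -> 2 point(s)
  x = 16: RHS = 12, y in [9, 14]  -> 2 point(s)
  x = 18: RHS = 13, y in [6, 17]  -> 2 point(s)
  x = 19: RHS = 0, y in [0]  -> 1 point(s)
  x = 20: RHS = 9, y in [3, 20]  -> 2 point(s)
  x = 21: RHS = 0, y in [0]  -> 1 point(s)
  x = 22: RHS = 2, y in [5, 18]  -> 2 point(s)
Affine points: 19. Add the point at infinity: total = 20.

#E(F_23) = 20


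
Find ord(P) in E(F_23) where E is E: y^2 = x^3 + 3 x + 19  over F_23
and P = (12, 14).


Compute successive multiples of P until we hit O:
  1P = (12, 14)
  2P = (1, 0)
  3P = (12, 9)
  4P = O

ord(P) = 4


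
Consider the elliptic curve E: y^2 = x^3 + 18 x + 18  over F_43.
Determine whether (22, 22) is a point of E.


Check whether y^2 = x^3 + 18 x + 18 (mod 43) for (x, y) = (22, 22).
LHS: y^2 = 22^2 mod 43 = 11
RHS: x^3 + 18 x + 18 = 22^3 + 18*22 + 18 mod 43 = 11
LHS = RHS

Yes, on the curve


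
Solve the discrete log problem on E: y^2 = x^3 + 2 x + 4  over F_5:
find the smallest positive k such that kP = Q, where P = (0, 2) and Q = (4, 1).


Enumerate multiples of P until we hit Q = (4, 1):
  1P = (0, 2)
  2P = (4, 1)
Match found at i = 2.

k = 2


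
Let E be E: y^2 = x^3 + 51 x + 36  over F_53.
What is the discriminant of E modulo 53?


4 a^3 + 27 b^2 = 4*51^3 + 27*36^2 = 530604 + 34992 = 565596
Delta = -16 * (565596) = -9049536
Delta mod 53 = 2

Delta = 2 (mod 53)


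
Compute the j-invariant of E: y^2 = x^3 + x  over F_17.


Delta = -16(4 a^3 + 27 b^2) mod 17 = 4
-1728 * (4 a)^3 = -1728 * (4*1)^3 mod 17 = 10
j = 10 * 4^(-1) mod 17 = 11

j = 11 (mod 17)


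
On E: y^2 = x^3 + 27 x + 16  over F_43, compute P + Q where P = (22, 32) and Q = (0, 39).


P != Q, so use the chord formula.
s = (y2 - y1) / (x2 - x1) = (7) / (21) mod 43 = 29
x3 = s^2 - x1 - x2 mod 43 = 29^2 - 22 - 0 = 2
y3 = s (x1 - x3) - y1 mod 43 = 29 * (22 - 2) - 32 = 32

P + Q = (2, 32)


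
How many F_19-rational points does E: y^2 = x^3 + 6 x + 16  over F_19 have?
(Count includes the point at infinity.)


For each x in F_19, count y with y^2 = x^3 + 6 x + 16 mod 19:
  x = 0: RHS = 16, y in [4, 15]  -> 2 point(s)
  x = 1: RHS = 4, y in [2, 17]  -> 2 point(s)
  x = 2: RHS = 17, y in [6, 13]  -> 2 point(s)
  x = 3: RHS = 4, y in [2, 17]  -> 2 point(s)
  x = 4: RHS = 9, y in [3, 16]  -> 2 point(s)
  x = 5: RHS = 0, y in [0]  -> 1 point(s)
  x = 8: RHS = 6, y in [5, 14]  -> 2 point(s)
  x = 9: RHS = 1, y in [1, 18]  -> 2 point(s)
  x = 11: RHS = 7, y in [8, 11]  -> 2 point(s)
  x = 12: RHS = 11, y in [7, 12]  -> 2 point(s)
  x = 13: RHS = 11, y in [7, 12]  -> 2 point(s)
  x = 15: RHS = 4, y in [2, 17]  -> 2 point(s)
  x = 16: RHS = 9, y in [3, 16]  -> 2 point(s)
  x = 18: RHS = 9, y in [3, 16]  -> 2 point(s)
Affine points: 27. Add the point at infinity: total = 28.

#E(F_19) = 28


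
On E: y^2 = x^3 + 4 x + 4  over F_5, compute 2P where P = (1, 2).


Doubling: s = (3 x1^2 + a) / (2 y1)
s = (3*1^2 + 4) / (2*2) mod 5 = 3
x3 = s^2 - 2 x1 mod 5 = 3^2 - 2*1 = 2
y3 = s (x1 - x3) - y1 mod 5 = 3 * (1 - 2) - 2 = 0

2P = (2, 0)


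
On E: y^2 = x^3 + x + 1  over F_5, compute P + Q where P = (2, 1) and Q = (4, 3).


P != Q, so use the chord formula.
s = (y2 - y1) / (x2 - x1) = (2) / (2) mod 5 = 1
x3 = s^2 - x1 - x2 mod 5 = 1^2 - 2 - 4 = 0
y3 = s (x1 - x3) - y1 mod 5 = 1 * (2 - 0) - 1 = 1

P + Q = (0, 1)


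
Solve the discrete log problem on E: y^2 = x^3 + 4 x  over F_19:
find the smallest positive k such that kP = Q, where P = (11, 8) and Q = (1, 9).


Enumerate multiples of P until we hit Q = (1, 9):
  1P = (11, 8)
  2P = (1, 10)
  3P = (4, 2)
  4P = (9, 10)
  5P = (0, 0)
  6P = (9, 9)
  7P = (4, 17)
  8P = (1, 9)
Match found at i = 8.

k = 8


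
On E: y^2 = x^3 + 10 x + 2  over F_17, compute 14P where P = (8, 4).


k = 14 = 1110_2 (binary, LSB first: 0111)
Double-and-add from P = (8, 4):
  bit 0 = 0: acc unchanged = O
  bit 1 = 1: acc = O + (0, 11) = (0, 11)
  bit 2 = 1: acc = (0, 11) + (4, 15) = (14, 9)
  bit 3 = 1: acc = (14, 9) + (11, 10) = (11, 7)

14P = (11, 7)


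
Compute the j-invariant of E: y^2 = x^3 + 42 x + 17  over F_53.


Delta = -16(4 a^3 + 27 b^2) mod 53 = 33
-1728 * (4 a)^3 = -1728 * (4*42)^3 mod 53 = 45
j = 45 * 33^(-1) mod 53 = 11

j = 11 (mod 53)


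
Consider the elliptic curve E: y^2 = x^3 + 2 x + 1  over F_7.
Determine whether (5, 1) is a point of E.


Check whether y^2 = x^3 + 2 x + 1 (mod 7) for (x, y) = (5, 1).
LHS: y^2 = 1^2 mod 7 = 1
RHS: x^3 + 2 x + 1 = 5^3 + 2*5 + 1 mod 7 = 3
LHS != RHS

No, not on the curve


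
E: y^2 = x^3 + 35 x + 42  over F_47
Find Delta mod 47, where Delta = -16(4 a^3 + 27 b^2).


4 a^3 + 27 b^2 = 4*35^3 + 27*42^2 = 171500 + 47628 = 219128
Delta = -16 * (219128) = -3506048
Delta mod 47 = 11

Delta = 11 (mod 47)


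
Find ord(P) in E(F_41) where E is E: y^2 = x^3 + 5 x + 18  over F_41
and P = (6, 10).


Compute successive multiples of P until we hit O:
  1P = (6, 10)
  2P = (19, 17)
  3P = (34, 38)
  4P = (2, 35)
  5P = (8, 23)
  6P = (18, 35)
  7P = (37, 4)
  8P = (0, 10)
  ... (continuing to 22P)
  22P = O

ord(P) = 22


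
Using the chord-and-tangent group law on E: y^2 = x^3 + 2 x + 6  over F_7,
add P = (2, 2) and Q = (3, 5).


P != Q, so use the chord formula.
s = (y2 - y1) / (x2 - x1) = (3) / (1) mod 7 = 3
x3 = s^2 - x1 - x2 mod 7 = 3^2 - 2 - 3 = 4
y3 = s (x1 - x3) - y1 mod 7 = 3 * (2 - 4) - 2 = 6

P + Q = (4, 6)


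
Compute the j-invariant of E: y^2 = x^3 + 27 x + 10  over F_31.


Delta = -16(4 a^3 + 27 b^2) mod 31 = 18
-1728 * (4 a)^3 = -1728 * (4*27)^3 mod 31 = 30
j = 30 * 18^(-1) mod 31 = 12

j = 12 (mod 31)


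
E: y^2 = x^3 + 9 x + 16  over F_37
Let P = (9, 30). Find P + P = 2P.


Doubling: s = (3 x1^2 + a) / (2 y1)
s = (3*9^2 + 9) / (2*30) mod 37 = 19
x3 = s^2 - 2 x1 mod 37 = 19^2 - 2*9 = 10
y3 = s (x1 - x3) - y1 mod 37 = 19 * (9 - 10) - 30 = 25

2P = (10, 25)


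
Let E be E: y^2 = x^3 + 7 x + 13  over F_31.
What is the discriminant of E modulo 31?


4 a^3 + 27 b^2 = 4*7^3 + 27*13^2 = 1372 + 4563 = 5935
Delta = -16 * (5935) = -94960
Delta mod 31 = 24

Delta = 24 (mod 31)


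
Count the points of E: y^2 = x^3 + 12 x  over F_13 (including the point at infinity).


For each x in F_13, count y with y^2 = x^3 + 12 x + 0 mod 13:
  x = 0: RHS = 0, y in [0]  -> 1 point(s)
  x = 1: RHS = 0, y in [0]  -> 1 point(s)
  x = 5: RHS = 3, y in [4, 9]  -> 2 point(s)
  x = 8: RHS = 10, y in [6, 7]  -> 2 point(s)
  x = 12: RHS = 0, y in [0]  -> 1 point(s)
Affine points: 7. Add the point at infinity: total = 8.

#E(F_13) = 8


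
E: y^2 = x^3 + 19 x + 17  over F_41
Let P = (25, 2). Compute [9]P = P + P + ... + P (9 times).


k = 9 = 1001_2 (binary, LSB first: 1001)
Double-and-add from P = (25, 2):
  bit 0 = 1: acc = O + (25, 2) = (25, 2)
  bit 1 = 0: acc unchanged = (25, 2)
  bit 2 = 0: acc unchanged = (25, 2)
  bit 3 = 1: acc = (25, 2) + (36, 24) = (25, 39)

9P = (25, 39)


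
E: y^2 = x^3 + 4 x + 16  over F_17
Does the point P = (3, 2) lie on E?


Check whether y^2 = x^3 + 4 x + 16 (mod 17) for (x, y) = (3, 2).
LHS: y^2 = 2^2 mod 17 = 4
RHS: x^3 + 4 x + 16 = 3^3 + 4*3 + 16 mod 17 = 4
LHS = RHS

Yes, on the curve


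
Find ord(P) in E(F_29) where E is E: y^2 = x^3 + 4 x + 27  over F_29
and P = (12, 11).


Compute successive multiples of P until we hit O:
  1P = (12, 11)
  2P = (21, 11)
  3P = (25, 18)
  4P = (17, 22)
  5P = (6, 8)
  6P = (4, 22)
  7P = (9, 3)
  8P = (28, 14)
  ... (continuing to 25P)
  25P = O

ord(P) = 25


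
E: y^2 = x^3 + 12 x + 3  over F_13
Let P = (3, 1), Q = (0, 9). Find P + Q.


P != Q, so use the chord formula.
s = (y2 - y1) / (x2 - x1) = (8) / (10) mod 13 = 6
x3 = s^2 - x1 - x2 mod 13 = 6^2 - 3 - 0 = 7
y3 = s (x1 - x3) - y1 mod 13 = 6 * (3 - 7) - 1 = 1

P + Q = (7, 1)


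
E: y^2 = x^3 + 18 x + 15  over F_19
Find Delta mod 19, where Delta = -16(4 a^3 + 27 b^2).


4 a^3 + 27 b^2 = 4*18^3 + 27*15^2 = 23328 + 6075 = 29403
Delta = -16 * (29403) = -470448
Delta mod 19 = 11

Delta = 11 (mod 19)


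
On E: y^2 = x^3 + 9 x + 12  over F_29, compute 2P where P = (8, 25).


Doubling: s = (3 x1^2 + a) / (2 y1)
s = (3*8^2 + 9) / (2*25) mod 29 = 22
x3 = s^2 - 2 x1 mod 29 = 22^2 - 2*8 = 4
y3 = s (x1 - x3) - y1 mod 29 = 22 * (8 - 4) - 25 = 5

2P = (4, 5)


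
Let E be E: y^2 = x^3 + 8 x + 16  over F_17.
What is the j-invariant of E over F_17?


Delta = -16(4 a^3 + 27 b^2) mod 17 = 1
-1728 * (4 a)^3 = -1728 * (4*8)^3 mod 17 = 3
j = 3 * 1^(-1) mod 17 = 3

j = 3 (mod 17)


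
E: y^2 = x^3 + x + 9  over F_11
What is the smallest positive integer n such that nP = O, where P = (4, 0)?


Compute successive multiples of P until we hit O:
  1P = (4, 0)
  2P = O

ord(P) = 2


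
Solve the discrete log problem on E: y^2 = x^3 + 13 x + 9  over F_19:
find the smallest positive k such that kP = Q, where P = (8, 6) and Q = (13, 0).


Enumerate multiples of P until we hit Q = (13, 0):
  1P = (8, 6)
  2P = (1, 17)
  3P = (2, 9)
  4P = (14, 16)
  5P = (4, 7)
  6P = (13, 0)
Match found at i = 6.

k = 6


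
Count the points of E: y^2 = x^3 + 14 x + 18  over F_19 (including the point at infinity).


For each x in F_19, count y with y^2 = x^3 + 14 x + 18 mod 19:
  x = 2: RHS = 16, y in [4, 15]  -> 2 point(s)
  x = 3: RHS = 11, y in [7, 12]  -> 2 point(s)
  x = 4: RHS = 5, y in [9, 10]  -> 2 point(s)
  x = 5: RHS = 4, y in [2, 17]  -> 2 point(s)
  x = 16: RHS = 6, y in [5, 14]  -> 2 point(s)
  x = 17: RHS = 1, y in [1, 18]  -> 2 point(s)
Affine points: 12. Add the point at infinity: total = 13.

#E(F_19) = 13


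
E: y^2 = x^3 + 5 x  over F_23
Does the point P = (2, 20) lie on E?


Check whether y^2 = x^3 + 5 x + 0 (mod 23) for (x, y) = (2, 20).
LHS: y^2 = 20^2 mod 23 = 9
RHS: x^3 + 5 x + 0 = 2^3 + 5*2 + 0 mod 23 = 18
LHS != RHS

No, not on the curve


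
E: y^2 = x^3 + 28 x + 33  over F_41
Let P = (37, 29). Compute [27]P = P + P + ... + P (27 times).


k = 27 = 11011_2 (binary, LSB first: 11011)
Double-and-add from P = (37, 29):
  bit 0 = 1: acc = O + (37, 29) = (37, 29)
  bit 1 = 1: acc = (37, 29) + (26, 25) = (11, 14)
  bit 2 = 0: acc unchanged = (11, 14)
  bit 3 = 1: acc = (11, 14) + (32, 35) = (40, 39)
  bit 4 = 1: acc = (40, 39) + (38, 39) = (4, 2)

27P = (4, 2)


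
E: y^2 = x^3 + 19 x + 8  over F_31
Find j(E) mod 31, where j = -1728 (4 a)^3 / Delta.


Delta = -16(4 a^3 + 27 b^2) mod 31 = 19
-1728 * (4 a)^3 = -1728 * (4*19)^3 mod 31 = 4
j = 4 * 19^(-1) mod 31 = 10

j = 10 (mod 31)


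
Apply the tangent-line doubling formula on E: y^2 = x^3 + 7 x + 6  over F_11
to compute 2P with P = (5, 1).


Doubling: s = (3 x1^2 + a) / (2 y1)
s = (3*5^2 + 7) / (2*1) mod 11 = 8
x3 = s^2 - 2 x1 mod 11 = 8^2 - 2*5 = 10
y3 = s (x1 - x3) - y1 mod 11 = 8 * (5 - 10) - 1 = 3

2P = (10, 3)


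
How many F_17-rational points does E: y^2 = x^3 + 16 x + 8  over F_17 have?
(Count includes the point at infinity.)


For each x in F_17, count y with y^2 = x^3 + 16 x + 8 mod 17:
  x = 0: RHS = 8, y in [5, 12]  -> 2 point(s)
  x = 1: RHS = 8, y in [5, 12]  -> 2 point(s)
  x = 3: RHS = 15, y in [7, 10]  -> 2 point(s)
  x = 4: RHS = 0, y in [0]  -> 1 point(s)
  x = 5: RHS = 9, y in [3, 14]  -> 2 point(s)
  x = 7: RHS = 4, y in [2, 15]  -> 2 point(s)
  x = 8: RHS = 2, y in [6, 11]  -> 2 point(s)
  x = 11: RHS = 2, y in [6, 11]  -> 2 point(s)
  x = 13: RHS = 16, y in [4, 13]  -> 2 point(s)
  x = 14: RHS = 1, y in [1, 16]  -> 2 point(s)
  x = 15: RHS = 2, y in [6, 11]  -> 2 point(s)
  x = 16: RHS = 8, y in [5, 12]  -> 2 point(s)
Affine points: 23. Add the point at infinity: total = 24.

#E(F_17) = 24


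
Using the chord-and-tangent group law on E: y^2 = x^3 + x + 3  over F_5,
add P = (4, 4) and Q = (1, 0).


P != Q, so use the chord formula.
s = (y2 - y1) / (x2 - x1) = (1) / (2) mod 5 = 3
x3 = s^2 - x1 - x2 mod 5 = 3^2 - 4 - 1 = 4
y3 = s (x1 - x3) - y1 mod 5 = 3 * (4 - 4) - 4 = 1

P + Q = (4, 1)


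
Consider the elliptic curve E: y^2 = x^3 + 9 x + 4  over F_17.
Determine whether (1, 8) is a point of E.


Check whether y^2 = x^3 + 9 x + 4 (mod 17) for (x, y) = (1, 8).
LHS: y^2 = 8^2 mod 17 = 13
RHS: x^3 + 9 x + 4 = 1^3 + 9*1 + 4 mod 17 = 14
LHS != RHS

No, not on the curve


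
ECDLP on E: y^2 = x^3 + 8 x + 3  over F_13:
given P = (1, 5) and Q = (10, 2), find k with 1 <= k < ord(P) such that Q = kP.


Enumerate multiples of P until we hit Q = (10, 2):
  1P = (1, 5)
  2P = (10, 2)
Match found at i = 2.

k = 2


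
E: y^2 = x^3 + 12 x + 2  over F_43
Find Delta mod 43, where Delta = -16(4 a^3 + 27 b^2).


4 a^3 + 27 b^2 = 4*12^3 + 27*2^2 = 6912 + 108 = 7020
Delta = -16 * (7020) = -112320
Delta mod 43 = 39

Delta = 39 (mod 43)


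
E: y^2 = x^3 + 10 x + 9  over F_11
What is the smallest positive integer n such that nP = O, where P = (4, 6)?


Compute successive multiples of P until we hit O:
  1P = (4, 6)
  2P = (1, 3)
  3P = (7, 2)
  4P = (3, 0)
  5P = (7, 9)
  6P = (1, 8)
  7P = (4, 5)
  8P = O

ord(P) = 8


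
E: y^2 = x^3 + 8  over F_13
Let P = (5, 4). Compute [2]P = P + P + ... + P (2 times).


k = 2 = 10_2 (binary, LSB first: 01)
Double-and-add from P = (5, 4):
  bit 0 = 0: acc unchanged = O
  bit 1 = 1: acc = O + (7, 0) = (7, 0)

2P = (7, 0)


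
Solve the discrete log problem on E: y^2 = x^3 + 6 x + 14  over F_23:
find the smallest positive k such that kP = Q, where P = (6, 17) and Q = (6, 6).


Enumerate multiples of P until we hit Q = (6, 6):
  1P = (6, 17)
  2P = (15, 11)
  3P = (5, 13)
  4P = (5, 10)
  5P = (15, 12)
  6P = (6, 6)
Match found at i = 6.

k = 6


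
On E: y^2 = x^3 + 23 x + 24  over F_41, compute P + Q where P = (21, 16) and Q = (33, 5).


P != Q, so use the chord formula.
s = (y2 - y1) / (x2 - x1) = (30) / (12) mod 41 = 23
x3 = s^2 - x1 - x2 mod 41 = 23^2 - 21 - 33 = 24
y3 = s (x1 - x3) - y1 mod 41 = 23 * (21 - 24) - 16 = 38

P + Q = (24, 38)


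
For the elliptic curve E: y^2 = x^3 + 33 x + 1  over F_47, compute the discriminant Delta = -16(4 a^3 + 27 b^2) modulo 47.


4 a^3 + 27 b^2 = 4*33^3 + 27*1^2 = 143748 + 27 = 143775
Delta = -16 * (143775) = -2300400
Delta mod 47 = 15

Delta = 15 (mod 47)


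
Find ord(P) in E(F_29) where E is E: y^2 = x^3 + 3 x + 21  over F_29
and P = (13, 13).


Compute successive multiples of P until we hit O:
  1P = (13, 13)
  2P = (19, 21)
  3P = (2, 21)
  4P = (21, 6)
  5P = (8, 8)
  6P = (9, 20)
  7P = (1, 24)
  8P = (10, 6)
  ... (continuing to 35P)
  35P = O

ord(P) = 35


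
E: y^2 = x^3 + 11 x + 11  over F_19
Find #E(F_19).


For each x in F_19, count y with y^2 = x^3 + 11 x + 11 mod 19:
  x = 0: RHS = 11, y in [7, 12]  -> 2 point(s)
  x = 1: RHS = 4, y in [2, 17]  -> 2 point(s)
  x = 4: RHS = 5, y in [9, 10]  -> 2 point(s)
  x = 5: RHS = 1, y in [1, 18]  -> 2 point(s)
  x = 10: RHS = 0, y in [0]  -> 1 point(s)
  x = 11: RHS = 0, y in [0]  -> 1 point(s)
  x = 12: RHS = 9, y in [3, 16]  -> 2 point(s)
  x = 15: RHS = 17, y in [6, 13]  -> 2 point(s)
  x = 17: RHS = 0, y in [0]  -> 1 point(s)
Affine points: 15. Add the point at infinity: total = 16.

#E(F_19) = 16


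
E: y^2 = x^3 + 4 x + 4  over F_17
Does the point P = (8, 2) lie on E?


Check whether y^2 = x^3 + 4 x + 4 (mod 17) for (x, y) = (8, 2).
LHS: y^2 = 2^2 mod 17 = 4
RHS: x^3 + 4 x + 4 = 8^3 + 4*8 + 4 mod 17 = 4
LHS = RHS

Yes, on the curve


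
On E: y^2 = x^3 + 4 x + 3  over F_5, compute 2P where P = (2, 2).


k = 2 = 10_2 (binary, LSB first: 01)
Double-and-add from P = (2, 2):
  bit 0 = 0: acc unchanged = O
  bit 1 = 1: acc = O + (2, 3) = (2, 3)

2P = (2, 3)


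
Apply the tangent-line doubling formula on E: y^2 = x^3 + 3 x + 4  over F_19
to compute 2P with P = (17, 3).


Doubling: s = (3 x1^2 + a) / (2 y1)
s = (3*17^2 + 3) / (2*3) mod 19 = 12
x3 = s^2 - 2 x1 mod 19 = 12^2 - 2*17 = 15
y3 = s (x1 - x3) - y1 mod 19 = 12 * (17 - 15) - 3 = 2

2P = (15, 2)


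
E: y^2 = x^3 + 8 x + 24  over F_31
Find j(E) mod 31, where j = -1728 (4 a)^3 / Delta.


Delta = -16(4 a^3 + 27 b^2) mod 31 = 4
-1728 * (4 a)^3 = -1728 * (4*8)^3 mod 31 = 8
j = 8 * 4^(-1) mod 31 = 2

j = 2 (mod 31)


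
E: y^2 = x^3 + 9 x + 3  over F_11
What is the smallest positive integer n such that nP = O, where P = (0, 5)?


Compute successive multiples of P until we hit O:
  1P = (0, 5)
  2P = (4, 9)
  3P = (8, 9)
  4P = (6, 3)
  5P = (10, 2)
  6P = (10, 9)
  7P = (6, 8)
  8P = (8, 2)
  ... (continuing to 11P)
  11P = O

ord(P) = 11


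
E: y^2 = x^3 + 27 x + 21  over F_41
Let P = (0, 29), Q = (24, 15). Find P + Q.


P != Q, so use the chord formula.
s = (y2 - y1) / (x2 - x1) = (27) / (24) mod 41 = 37
x3 = s^2 - x1 - x2 mod 41 = 37^2 - 0 - 24 = 33
y3 = s (x1 - x3) - y1 mod 41 = 37 * (0 - 33) - 29 = 21

P + Q = (33, 21)


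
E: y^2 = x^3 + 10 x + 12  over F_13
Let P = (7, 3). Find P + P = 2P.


Doubling: s = (3 x1^2 + a) / (2 y1)
s = (3*7^2 + 10) / (2*3) mod 13 = 11
x3 = s^2 - 2 x1 mod 13 = 11^2 - 2*7 = 3
y3 = s (x1 - x3) - y1 mod 13 = 11 * (7 - 3) - 3 = 2

2P = (3, 2)


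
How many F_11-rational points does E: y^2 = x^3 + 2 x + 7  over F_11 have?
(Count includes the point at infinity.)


For each x in F_11, count y with y^2 = x^3 + 2 x + 7 mod 11:
  x = 6: RHS = 4, y in [2, 9]  -> 2 point(s)
  x = 7: RHS = 1, y in [1, 10]  -> 2 point(s)
  x = 10: RHS = 4, y in [2, 9]  -> 2 point(s)
Affine points: 6. Add the point at infinity: total = 7.

#E(F_11) = 7


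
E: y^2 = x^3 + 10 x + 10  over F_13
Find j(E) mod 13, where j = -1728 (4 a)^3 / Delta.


Delta = -16(4 a^3 + 27 b^2) mod 13 = 11
-1728 * (4 a)^3 = -1728 * (4*10)^3 mod 13 = 1
j = 1 * 11^(-1) mod 13 = 6

j = 6 (mod 13)


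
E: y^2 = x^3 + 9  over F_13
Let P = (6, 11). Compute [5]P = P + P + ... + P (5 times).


k = 5 = 101_2 (binary, LSB first: 101)
Double-and-add from P = (6, 11):
  bit 0 = 1: acc = O + (6, 11) = (6, 11)
  bit 1 = 0: acc unchanged = (6, 11)
  bit 2 = 1: acc = (6, 11) + (5, 11) = (2, 2)

5P = (2, 2)


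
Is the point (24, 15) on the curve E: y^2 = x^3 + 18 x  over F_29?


Check whether y^2 = x^3 + 18 x + 0 (mod 29) for (x, y) = (24, 15).
LHS: y^2 = 15^2 mod 29 = 22
RHS: x^3 + 18 x + 0 = 24^3 + 18*24 + 0 mod 29 = 17
LHS != RHS

No, not on the curve


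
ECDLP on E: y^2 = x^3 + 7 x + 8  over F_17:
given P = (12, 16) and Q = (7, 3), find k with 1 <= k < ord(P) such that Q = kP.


Enumerate multiples of P until we hit Q = (7, 3):
  1P = (12, 16)
  2P = (8, 7)
  3P = (1, 13)
  4P = (0, 12)
  5P = (7, 14)
  6P = (7, 3)
Match found at i = 6.

k = 6


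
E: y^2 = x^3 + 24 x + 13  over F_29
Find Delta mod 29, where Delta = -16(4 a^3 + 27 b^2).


4 a^3 + 27 b^2 = 4*24^3 + 27*13^2 = 55296 + 4563 = 59859
Delta = -16 * (59859) = -957744
Delta mod 29 = 10

Delta = 10 (mod 29)


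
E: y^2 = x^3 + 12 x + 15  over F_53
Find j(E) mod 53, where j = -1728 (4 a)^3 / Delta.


Delta = -16(4 a^3 + 27 b^2) mod 53 = 21
-1728 * (4 a)^3 = -1728 * (4*12)^3 mod 53 = 25
j = 25 * 21^(-1) mod 53 = 34

j = 34 (mod 53)


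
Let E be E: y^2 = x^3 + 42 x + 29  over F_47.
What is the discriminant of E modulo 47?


4 a^3 + 27 b^2 = 4*42^3 + 27*29^2 = 296352 + 22707 = 319059
Delta = -16 * (319059) = -5104944
Delta mod 47 = 8

Delta = 8 (mod 47)


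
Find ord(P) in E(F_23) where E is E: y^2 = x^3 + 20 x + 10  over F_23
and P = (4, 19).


Compute successive multiples of P until we hit O:
  1P = (4, 19)
  2P = (1, 13)
  3P = (22, 14)
  4P = (21, 10)
  5P = (6, 1)
  6P = (2, 9)
  7P = (19, 21)
  8P = (13, 12)
  ... (continuing to 18P)
  18P = O

ord(P) = 18


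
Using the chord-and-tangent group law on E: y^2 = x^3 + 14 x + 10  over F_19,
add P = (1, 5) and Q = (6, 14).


P != Q, so use the chord formula.
s = (y2 - y1) / (x2 - x1) = (9) / (5) mod 19 = 17
x3 = s^2 - x1 - x2 mod 19 = 17^2 - 1 - 6 = 16
y3 = s (x1 - x3) - y1 mod 19 = 17 * (1 - 16) - 5 = 6

P + Q = (16, 6)


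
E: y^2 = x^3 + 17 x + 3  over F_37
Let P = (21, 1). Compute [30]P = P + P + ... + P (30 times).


k = 30 = 11110_2 (binary, LSB first: 01111)
Double-and-add from P = (21, 1):
  bit 0 = 0: acc unchanged = O
  bit 1 = 1: acc = O + (11, 2) = (11, 2)
  bit 2 = 1: acc = (11, 2) + (12, 14) = (10, 10)
  bit 3 = 1: acc = (10, 10) + (6, 32) = (5, 18)
  bit 4 = 1: acc = (5, 18) + (24, 8) = (1, 13)

30P = (1, 13)


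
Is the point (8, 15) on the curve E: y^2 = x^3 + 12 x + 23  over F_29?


Check whether y^2 = x^3 + 12 x + 23 (mod 29) for (x, y) = (8, 15).
LHS: y^2 = 15^2 mod 29 = 22
RHS: x^3 + 12 x + 23 = 8^3 + 12*8 + 23 mod 29 = 22
LHS = RHS

Yes, on the curve


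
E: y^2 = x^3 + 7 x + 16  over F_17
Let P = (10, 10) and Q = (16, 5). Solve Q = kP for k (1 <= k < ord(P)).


Enumerate multiples of P until we hit Q = (16, 5):
  1P = (10, 10)
  2P = (16, 5)
Match found at i = 2.

k = 2


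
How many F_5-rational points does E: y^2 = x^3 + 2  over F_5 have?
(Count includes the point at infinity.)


For each x in F_5, count y with y^2 = x^3 + 0 x + 2 mod 5:
  x = 2: RHS = 0, y in [0]  -> 1 point(s)
  x = 3: RHS = 4, y in [2, 3]  -> 2 point(s)
  x = 4: RHS = 1, y in [1, 4]  -> 2 point(s)
Affine points: 5. Add the point at infinity: total = 6.

#E(F_5) = 6


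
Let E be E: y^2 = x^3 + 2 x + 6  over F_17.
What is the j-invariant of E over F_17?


Delta = -16(4 a^3 + 27 b^2) mod 17 = 1
-1728 * (4 a)^3 = -1728 * (4*2)^3 mod 17 = 12
j = 12 * 1^(-1) mod 17 = 12

j = 12 (mod 17)


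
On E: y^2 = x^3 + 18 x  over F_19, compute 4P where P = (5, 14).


k = 4 = 100_2 (binary, LSB first: 001)
Double-and-add from P = (5, 14):
  bit 0 = 0: acc unchanged = O
  bit 1 = 0: acc unchanged = O
  bit 2 = 1: acc = O + (5, 5) = (5, 5)

4P = (5, 5)


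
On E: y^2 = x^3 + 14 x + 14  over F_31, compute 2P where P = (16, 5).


Doubling: s = (3 x1^2 + a) / (2 y1)
s = (3*16^2 + 14) / (2*5) mod 31 = 10
x3 = s^2 - 2 x1 mod 31 = 10^2 - 2*16 = 6
y3 = s (x1 - x3) - y1 mod 31 = 10 * (16 - 6) - 5 = 2

2P = (6, 2)


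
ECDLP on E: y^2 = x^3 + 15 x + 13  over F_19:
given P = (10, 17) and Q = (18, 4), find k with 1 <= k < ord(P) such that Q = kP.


Enumerate multiples of P until we hit Q = (18, 4):
  1P = (10, 17)
  2P = (3, 16)
  3P = (13, 7)
  4P = (5, 17)
  5P = (4, 2)
  6P = (16, 6)
  7P = (18, 4)
Match found at i = 7.

k = 7


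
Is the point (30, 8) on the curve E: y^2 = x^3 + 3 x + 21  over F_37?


Check whether y^2 = x^3 + 3 x + 21 (mod 37) for (x, y) = (30, 8).
LHS: y^2 = 8^2 mod 37 = 27
RHS: x^3 + 3 x + 21 = 30^3 + 3*30 + 21 mod 37 = 27
LHS = RHS

Yes, on the curve


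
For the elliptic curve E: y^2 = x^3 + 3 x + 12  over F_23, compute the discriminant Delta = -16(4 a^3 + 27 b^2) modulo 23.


4 a^3 + 27 b^2 = 4*3^3 + 27*12^2 = 108 + 3888 = 3996
Delta = -16 * (3996) = -63936
Delta mod 23 = 4

Delta = 4 (mod 23)


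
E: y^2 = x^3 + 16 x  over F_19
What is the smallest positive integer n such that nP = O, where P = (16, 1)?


Compute successive multiples of P until we hit O:
  1P = (16, 1)
  2P = (17, 6)
  3P = (11, 5)
  4P = (1, 6)
  5P = (0, 0)
  6P = (1, 13)
  7P = (11, 14)
  8P = (17, 13)
  ... (continuing to 10P)
  10P = O

ord(P) = 10


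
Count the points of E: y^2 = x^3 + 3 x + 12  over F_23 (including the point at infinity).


For each x in F_23, count y with y^2 = x^3 + 3 x + 12 mod 23:
  x = 0: RHS = 12, y in [9, 14]  -> 2 point(s)
  x = 1: RHS = 16, y in [4, 19]  -> 2 point(s)
  x = 2: RHS = 3, y in [7, 16]  -> 2 point(s)
  x = 3: RHS = 2, y in [5, 18]  -> 2 point(s)
  x = 6: RHS = 16, y in [4, 19]  -> 2 point(s)
  x = 7: RHS = 8, y in [10, 13]  -> 2 point(s)
  x = 9: RHS = 9, y in [3, 20]  -> 2 point(s)
  x = 16: RHS = 16, y in [4, 19]  -> 2 point(s)
  x = 17: RHS = 8, y in [10, 13]  -> 2 point(s)
  x = 22: RHS = 8, y in [10, 13]  -> 2 point(s)
Affine points: 20. Add the point at infinity: total = 21.

#E(F_23) = 21


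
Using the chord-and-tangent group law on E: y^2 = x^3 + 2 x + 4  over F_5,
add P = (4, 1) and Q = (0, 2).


P != Q, so use the chord formula.
s = (y2 - y1) / (x2 - x1) = (1) / (1) mod 5 = 1
x3 = s^2 - x1 - x2 mod 5 = 1^2 - 4 - 0 = 2
y3 = s (x1 - x3) - y1 mod 5 = 1 * (4 - 2) - 1 = 1

P + Q = (2, 1)


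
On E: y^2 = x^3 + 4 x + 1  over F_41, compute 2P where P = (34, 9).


Doubling: s = (3 x1^2 + a) / (2 y1)
s = (3*34^2 + 4) / (2*9) mod 41 = 38
x3 = s^2 - 2 x1 mod 41 = 38^2 - 2*34 = 23
y3 = s (x1 - x3) - y1 mod 41 = 38 * (34 - 23) - 9 = 40

2P = (23, 40)


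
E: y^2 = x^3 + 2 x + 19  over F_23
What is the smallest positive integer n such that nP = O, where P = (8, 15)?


Compute successive multiples of P until we hit O:
  1P = (8, 15)
  2P = (2, 10)
  3P = (22, 4)
  4P = (5, 4)
  5P = (3, 11)
  6P = (20, 3)
  7P = (19, 19)
  8P = (14, 10)
  ... (continuing to 22P)
  22P = O

ord(P) = 22


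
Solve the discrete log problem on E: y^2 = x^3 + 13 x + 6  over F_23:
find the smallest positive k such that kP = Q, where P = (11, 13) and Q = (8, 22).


Enumerate multiples of P until we hit Q = (8, 22):
  1P = (11, 13)
  2P = (3, 16)
  3P = (21, 8)
  4P = (20, 3)
  5P = (8, 22)
Match found at i = 5.

k = 5


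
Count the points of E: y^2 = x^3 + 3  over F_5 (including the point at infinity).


For each x in F_5, count y with y^2 = x^3 + 0 x + 3 mod 5:
  x = 1: RHS = 4, y in [2, 3]  -> 2 point(s)
  x = 2: RHS = 1, y in [1, 4]  -> 2 point(s)
  x = 3: RHS = 0, y in [0]  -> 1 point(s)
Affine points: 5. Add the point at infinity: total = 6.

#E(F_5) = 6


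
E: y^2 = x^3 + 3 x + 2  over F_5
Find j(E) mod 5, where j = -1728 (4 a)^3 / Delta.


Delta = -16(4 a^3 + 27 b^2) mod 5 = 4
-1728 * (4 a)^3 = -1728 * (4*3)^3 mod 5 = 1
j = 1 * 4^(-1) mod 5 = 4

j = 4 (mod 5)


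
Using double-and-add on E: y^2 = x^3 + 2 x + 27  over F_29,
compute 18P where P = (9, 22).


k = 18 = 10010_2 (binary, LSB first: 01001)
Double-and-add from P = (9, 22):
  bit 0 = 0: acc unchanged = O
  bit 1 = 1: acc = O + (20, 11) = (20, 11)
  bit 2 = 0: acc unchanged = (20, 11)
  bit 3 = 0: acc unchanged = (20, 11)
  bit 4 = 1: acc = (20, 11) + (28, 13) = (1, 1)

18P = (1, 1)


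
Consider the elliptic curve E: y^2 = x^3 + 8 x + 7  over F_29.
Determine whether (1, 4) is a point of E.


Check whether y^2 = x^3 + 8 x + 7 (mod 29) for (x, y) = (1, 4).
LHS: y^2 = 4^2 mod 29 = 16
RHS: x^3 + 8 x + 7 = 1^3 + 8*1 + 7 mod 29 = 16
LHS = RHS

Yes, on the curve


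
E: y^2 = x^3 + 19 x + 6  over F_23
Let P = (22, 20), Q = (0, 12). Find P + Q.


P != Q, so use the chord formula.
s = (y2 - y1) / (x2 - x1) = (15) / (1) mod 23 = 15
x3 = s^2 - x1 - x2 mod 23 = 15^2 - 22 - 0 = 19
y3 = s (x1 - x3) - y1 mod 23 = 15 * (22 - 19) - 20 = 2

P + Q = (19, 2)


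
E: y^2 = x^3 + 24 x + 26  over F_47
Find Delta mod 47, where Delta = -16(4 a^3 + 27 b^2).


4 a^3 + 27 b^2 = 4*24^3 + 27*26^2 = 55296 + 18252 = 73548
Delta = -16 * (73548) = -1176768
Delta mod 47 = 18

Delta = 18 (mod 47)


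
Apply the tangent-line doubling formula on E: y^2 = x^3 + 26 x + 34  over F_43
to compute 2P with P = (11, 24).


Doubling: s = (3 x1^2 + a) / (2 y1)
s = (3*11^2 + 26) / (2*24) mod 43 = 9
x3 = s^2 - 2 x1 mod 43 = 9^2 - 2*11 = 16
y3 = s (x1 - x3) - y1 mod 43 = 9 * (11 - 16) - 24 = 17

2P = (16, 17)


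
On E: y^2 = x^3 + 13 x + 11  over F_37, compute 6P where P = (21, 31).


k = 6 = 110_2 (binary, LSB first: 011)
Double-and-add from P = (21, 31):
  bit 0 = 0: acc unchanged = O
  bit 1 = 1: acc = O + (28, 33) = (28, 33)
  bit 2 = 1: acc = (28, 33) + (6, 3) = (7, 36)

6P = (7, 36)


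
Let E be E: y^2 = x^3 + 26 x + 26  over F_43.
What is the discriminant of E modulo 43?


4 a^3 + 27 b^2 = 4*26^3 + 27*26^2 = 70304 + 18252 = 88556
Delta = -16 * (88556) = -1416896
Delta mod 43 = 40

Delta = 40 (mod 43)


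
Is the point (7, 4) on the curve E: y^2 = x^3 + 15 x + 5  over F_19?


Check whether y^2 = x^3 + 15 x + 5 (mod 19) for (x, y) = (7, 4).
LHS: y^2 = 4^2 mod 19 = 16
RHS: x^3 + 15 x + 5 = 7^3 + 15*7 + 5 mod 19 = 16
LHS = RHS

Yes, on the curve


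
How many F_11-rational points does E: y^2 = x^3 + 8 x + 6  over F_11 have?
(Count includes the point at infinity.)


For each x in F_11, count y with y^2 = x^3 + 8 x + 6 mod 11:
  x = 1: RHS = 4, y in [2, 9]  -> 2 point(s)
  x = 4: RHS = 3, y in [5, 6]  -> 2 point(s)
  x = 7: RHS = 9, y in [3, 8]  -> 2 point(s)
  x = 9: RHS = 4, y in [2, 9]  -> 2 point(s)
Affine points: 8. Add the point at infinity: total = 9.

#E(F_11) = 9


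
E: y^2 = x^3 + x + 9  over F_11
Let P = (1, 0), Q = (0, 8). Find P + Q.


P != Q, so use the chord formula.
s = (y2 - y1) / (x2 - x1) = (8) / (10) mod 11 = 3
x3 = s^2 - x1 - x2 mod 11 = 3^2 - 1 - 0 = 8
y3 = s (x1 - x3) - y1 mod 11 = 3 * (1 - 8) - 0 = 1

P + Q = (8, 1)


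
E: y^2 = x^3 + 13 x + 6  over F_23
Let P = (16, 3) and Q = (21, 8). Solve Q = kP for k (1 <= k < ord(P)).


Enumerate multiples of P until we hit Q = (21, 8):
  1P = (16, 3)
  2P = (7, 7)
  3P = (9, 22)
  4P = (11, 13)
  5P = (0, 11)
  6P = (13, 7)
  7P = (6, 22)
  8P = (3, 16)
  9P = (5, 9)
  10P = (8, 1)
  11P = (12, 21)
  12P = (21, 8)
Match found at i = 12.

k = 12


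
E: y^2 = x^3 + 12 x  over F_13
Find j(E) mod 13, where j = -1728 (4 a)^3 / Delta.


Delta = -16(4 a^3 + 27 b^2) mod 13 = 12
-1728 * (4 a)^3 = -1728 * (4*12)^3 mod 13 = 1
j = 1 * 12^(-1) mod 13 = 12

j = 12 (mod 13)


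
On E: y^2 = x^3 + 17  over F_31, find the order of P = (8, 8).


Compute successive multiples of P until we hit O:
  1P = (8, 8)
  2P = (4, 9)
  3P = (21, 3)
  4P = (6, 27)
  5P = (22, 1)
  6P = (9, 8)
  7P = (14, 23)
  8P = (23, 1)
  ... (continuing to 43P)
  43P = O

ord(P) = 43


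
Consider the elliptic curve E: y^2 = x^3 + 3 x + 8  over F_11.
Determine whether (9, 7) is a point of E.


Check whether y^2 = x^3 + 3 x + 8 (mod 11) for (x, y) = (9, 7).
LHS: y^2 = 7^2 mod 11 = 5
RHS: x^3 + 3 x + 8 = 9^3 + 3*9 + 8 mod 11 = 5
LHS = RHS

Yes, on the curve


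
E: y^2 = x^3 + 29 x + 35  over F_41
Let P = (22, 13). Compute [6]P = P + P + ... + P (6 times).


k = 6 = 110_2 (binary, LSB first: 011)
Double-and-add from P = (22, 13):
  bit 0 = 0: acc unchanged = O
  bit 1 = 1: acc = O + (29, 3) = (29, 3)
  bit 2 = 1: acc = (29, 3) + (4, 25) = (40, 28)

6P = (40, 28)


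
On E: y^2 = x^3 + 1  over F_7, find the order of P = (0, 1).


Compute successive multiples of P until we hit O:
  1P = (0, 1)
  2P = (0, 6)
  3P = O

ord(P) = 3


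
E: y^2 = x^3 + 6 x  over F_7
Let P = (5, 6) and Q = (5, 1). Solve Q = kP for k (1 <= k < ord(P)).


Enumerate multiples of P until we hit Q = (5, 1):
  1P = (5, 6)
  2P = (1, 0)
  3P = (5, 1)
Match found at i = 3.

k = 3


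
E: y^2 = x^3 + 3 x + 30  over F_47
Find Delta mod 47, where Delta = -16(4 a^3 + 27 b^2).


4 a^3 + 27 b^2 = 4*3^3 + 27*30^2 = 108 + 24300 = 24408
Delta = -16 * (24408) = -390528
Delta mod 47 = 42

Delta = 42 (mod 47)


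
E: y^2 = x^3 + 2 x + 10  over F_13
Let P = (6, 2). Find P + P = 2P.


Doubling: s = (3 x1^2 + a) / (2 y1)
s = (3*6^2 + 2) / (2*2) mod 13 = 8
x3 = s^2 - 2 x1 mod 13 = 8^2 - 2*6 = 0
y3 = s (x1 - x3) - y1 mod 13 = 8 * (6 - 0) - 2 = 7

2P = (0, 7)


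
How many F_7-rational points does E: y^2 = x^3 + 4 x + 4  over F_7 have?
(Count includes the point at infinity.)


For each x in F_7, count y with y^2 = x^3 + 4 x + 4 mod 7:
  x = 0: RHS = 4, y in [2, 5]  -> 2 point(s)
  x = 1: RHS = 2, y in [3, 4]  -> 2 point(s)
  x = 3: RHS = 1, y in [1, 6]  -> 2 point(s)
  x = 4: RHS = 0, y in [0]  -> 1 point(s)
  x = 5: RHS = 2, y in [3, 4]  -> 2 point(s)
Affine points: 9. Add the point at infinity: total = 10.

#E(F_7) = 10
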